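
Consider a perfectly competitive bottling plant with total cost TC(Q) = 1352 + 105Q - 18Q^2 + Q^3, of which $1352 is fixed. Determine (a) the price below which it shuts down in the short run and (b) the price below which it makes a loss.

Shutdown price = min AVC. AVC = 105 - 18Q + Q^2, with vertex at Q = 9 and minimum $24.
ATC = 1352/Q + 105 - 18Q + Q^2. Setting dATC/dQ = −1352/Q^2 − 18 + 2Q = 0 gives Q = 13 (since 2·13^3 − 18·13^2 = 1352).
min ATC = 1352/13 + 105 − 18·13 + 13^2 = $144. That is the break-even price.
For $24 ≤ P < $144 the firm produces at a loss; below $24 it shuts down.

Shutdown price = $24; break-even price = $144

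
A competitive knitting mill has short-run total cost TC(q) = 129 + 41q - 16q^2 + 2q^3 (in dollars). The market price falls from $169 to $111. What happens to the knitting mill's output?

Output falls from 8 to 7

MC = 41 - 32q + 6q^2; the shutdown threshold is min AVC = $9 (at q = 4).
At P = $169 ≥ min AVC, set P = MC on the rising branch: q = 8.
At P = $111 ≥ min AVC, set P = MC: q = 7. The firm stays open but cuts output.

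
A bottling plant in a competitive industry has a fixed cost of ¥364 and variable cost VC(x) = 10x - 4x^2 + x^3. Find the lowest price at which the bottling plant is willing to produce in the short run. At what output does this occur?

The firm shuts down when price falls below the minimum of average variable cost. AVC = VC/x = 10 - 4x + x^2.
dAVC/dx = -4 + 2x = 0 gives x = 2. min AVC = 10 - 4·2 + 2^2 = 6.
The firm shuts down for any P below ¥6.

¥6 per unit, at x = 2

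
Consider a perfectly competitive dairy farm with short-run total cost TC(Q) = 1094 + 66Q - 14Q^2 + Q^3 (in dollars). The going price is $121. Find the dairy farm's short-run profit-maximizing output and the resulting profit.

AVC = 66 - 14Q + Q^2; min AVC = $17 at Q = 7. Since P = $121 ≥ min AVC, the firm produces.
MC = 66 - 28Q + 3Q^2. Setting P = MC and taking the root on the rising branch gives Q* = 11.
TR = 121·11 = 1331. TC = 1094 + 363 = 1457. Profit = 1331 − 1457 = -$126.
By producing, the firm covers all variable cost plus $968 of fixed cost; shutting down would lose the full $1094.

Profit = -$126 at Q = 11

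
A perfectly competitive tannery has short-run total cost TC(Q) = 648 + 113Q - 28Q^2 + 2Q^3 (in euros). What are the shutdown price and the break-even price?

AVC = 113 - 28Q + 2Q^2; minimized at Q = 7, giving min AVC = €15. That is the shutdown price.
ATC = 648/Q + 113 - 28Q + 2Q^2. Setting dATC/dQ = −648/Q^2 − 28 + 4Q = 0 gives Q = 9 (since 4·9^3 − 28·9^2 = 648).
min ATC = 648/9 + 113 − 28·9 + 2·9^2 = €95. That is the break-even price.
For €15 ≤ P < €95 the firm produces at a loss; below €15 it shuts down.

Shutdown price = €15; break-even price = €95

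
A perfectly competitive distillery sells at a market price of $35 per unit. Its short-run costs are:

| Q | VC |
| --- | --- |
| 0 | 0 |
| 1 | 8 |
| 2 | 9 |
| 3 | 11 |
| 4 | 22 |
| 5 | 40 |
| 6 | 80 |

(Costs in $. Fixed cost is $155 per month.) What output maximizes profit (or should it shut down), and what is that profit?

Tabulate TR − TC: Q=0: -155; Q=1: -128; Q=2: -94; Q=3: -61; Q=4: -37; Q=5: -20; Q=6: -25.
Profit is maximized at Q = 5. AVC there is 40/5 = $8 ≤ P, so producing beats shutting down (which would give -$155).

Q = 5; profit = -$20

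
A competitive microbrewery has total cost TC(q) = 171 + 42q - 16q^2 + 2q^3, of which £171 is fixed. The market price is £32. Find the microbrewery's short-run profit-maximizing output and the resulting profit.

Profit = -£71 at q = 5

AVC = 42 - 16q + 2q^2 has its minimum £10 at q = 4; price £32 clears that bar, so the firm operates.
MC = 42 - 32q + 6q^2. Setting P = MC and taking the root on the rising branch gives q* = 5.
TR = 32·5 = 160. TC = 171 + 60 = 231. Profit = 160 − 231 = -£71.
Shutting down would mean losing the fixed cost of £171, so operating at a loss of £71 is better by £100.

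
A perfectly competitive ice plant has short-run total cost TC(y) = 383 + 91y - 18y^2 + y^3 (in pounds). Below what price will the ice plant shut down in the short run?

Short-run supply begins at min AVC. From VC = 91y - 18y^2 + y^3, AVC = 91 - 18y + y^2.
dAVC/dy = -18 + 2y = 0 gives y = 9. min AVC = 91 - 18·9 + 9^2 = 10.
The firm shuts down for any P below £10.

£10 per unit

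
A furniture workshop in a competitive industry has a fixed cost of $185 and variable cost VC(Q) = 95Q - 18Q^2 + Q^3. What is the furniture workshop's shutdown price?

The shutdown price is the minimum of AVC. VC = 95Q - 18Q^2 + Q^3, so AVC = 95 - 18Q + Q^2.
dAVC/dQ = -18 + 2Q = 0 gives Q = 9. min AVC = 95 - 18·9 + 9^2 = 14.
So the shutdown price is $14.

$14 per unit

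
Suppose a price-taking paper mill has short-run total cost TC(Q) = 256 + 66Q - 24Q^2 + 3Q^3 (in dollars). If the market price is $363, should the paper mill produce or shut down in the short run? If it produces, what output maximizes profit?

Produce at Q = 9

Strip out fixed cost: VC = 66Q - 24Q^2 + 3Q^3. Then AVC = 66 - 24Q + 3Q^2 and MC = 66 - 48Q + 9Q^2.
AVC is minimized where dAVC/dQ = -24 + 6Q = 0, at Q = 4; min AVC = 66 - 24·4 + 3·4^2 = $18.
Since P = $363 ≥ min AVC = $18, price covers variable cost and the firm should produce.
Set P = MC: 363 = 66 - 48Q + 9Q^2 → -297 - 48Q + 9Q^2 = 0. The roots are Q = -11/3 and Q = 9; the profit-maximizing output is on the rising part of MC, so Q* = 9.
Check: AVC at Q = 9 is $93 ≤ P, so revenue covers variable cost.
Profit = P·Q − TC = 363·9 − 1093 = $2174.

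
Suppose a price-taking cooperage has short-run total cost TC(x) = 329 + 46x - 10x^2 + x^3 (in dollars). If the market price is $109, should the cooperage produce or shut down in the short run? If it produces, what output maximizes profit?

Strip out fixed cost: VC = 46x - 10x^2 + x^3. Then AVC = 46 - 10x + x^2 and MC = 46 - 20x + 3x^2.
AVC is minimized where dAVC/dx = -10 + 2x = 0, at x = 5; min AVC = 46 - 10·5 + 5^2 = $21.
P = $109 exceeds min AVC = $21, so the firm stays open.
Solving P = MC: -63 - 20x + 3x^2 = 0 ⇒ x = -7/3 or 9. On the upward-sloping branch, x* = 9.
Check: AVC at x = 9 is $37 ≤ P, so revenue covers variable cost.
Profit = P·x − TC = 109·9 − 662 = $319.

Produce at x = 9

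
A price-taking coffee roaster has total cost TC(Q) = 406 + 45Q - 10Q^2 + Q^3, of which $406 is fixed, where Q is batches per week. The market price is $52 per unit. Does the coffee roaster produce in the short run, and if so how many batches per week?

Produce at Q = 7

Variable cost is VC = 45Q - 10Q^2 + Q^3, so AVC = VC/Q = 45 - 10Q + Q^2 and MC = dTC/dQ = 45 - 20Q + 3Q^2.
AVC is minimized where dAVC/dQ = -10 + 2Q = 0, at Q = 5; min AVC = 45 - 10·5 + 5^2 = $20.
P = $52 exceeds min AVC = $20, so the firm stays open.
Set P = MC: 52 = 45 - 20Q + 3Q^2 → -7 - 20Q + 3Q^2 = 0. The roots are Q = -1/3 and Q = 7; the profit-maximizing output is on the rising part of MC, so Q* = 7.
Check: AVC at Q = 7 is $24 ≤ P, so revenue covers variable cost.
Profit = P·Q − TC = 52·7 − 574 = -$210, a loss, but smaller than the $406 fixed cost the firm would lose by shutting down.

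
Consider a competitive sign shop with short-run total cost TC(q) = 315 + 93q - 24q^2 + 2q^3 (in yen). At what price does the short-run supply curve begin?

Short-run supply begins at min AVC. From VC = 93q - 24q^2 + 2q^3, AVC = 93 - 24q + 2q^2.
dAVC/dq = -24 + 4q = 0 gives q = 6. min AVC = 93 - 24·6 + 2·6^2 = 21.
For P < ¥21 the firm produces nothing.

¥21 per unit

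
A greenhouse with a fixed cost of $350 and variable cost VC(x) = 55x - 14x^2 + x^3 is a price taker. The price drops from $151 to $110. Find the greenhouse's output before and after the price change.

Output falls from 12 to 11

AVC = 55 - 14x + x^2, minimized at x = 7 where min AVC = $6. MC = 55 - 28x + 3x^2.
With P = $151 above the shutdown price, P = MC gives x = 12.
At P = $110 ≥ min AVC, set P = MC: x = 11. The firm stays open but cuts output.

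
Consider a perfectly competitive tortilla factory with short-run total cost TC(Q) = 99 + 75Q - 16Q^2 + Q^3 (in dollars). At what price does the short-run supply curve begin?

$11 per unit

The shutdown price is the minimum of AVC. VC = 75Q - 16Q^2 + Q^3, so AVC = 75 - 16Q + Q^2.
At the minimum of AVC, MC = AVC. MC = 75 - 32Q + 3Q^2; setting MC = AVC gives 2Q^2 - 16Q = 0, so Q = 8. min AVC = 11.
So the shutdown price is $11.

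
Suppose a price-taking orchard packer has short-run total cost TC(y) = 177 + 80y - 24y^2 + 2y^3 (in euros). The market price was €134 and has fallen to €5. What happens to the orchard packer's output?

Output falls from 9 to 0 (the firm shuts down)

MC = 80 - 48y + 6y^2; the shutdown threshold is min AVC = €8 (at y = 6).
With P = €134 above the shutdown price, P = MC gives y = 9.
At P = €5 < min AVC = €8, price no longer covers variable cost at any output, so the firm shuts down: y = 0.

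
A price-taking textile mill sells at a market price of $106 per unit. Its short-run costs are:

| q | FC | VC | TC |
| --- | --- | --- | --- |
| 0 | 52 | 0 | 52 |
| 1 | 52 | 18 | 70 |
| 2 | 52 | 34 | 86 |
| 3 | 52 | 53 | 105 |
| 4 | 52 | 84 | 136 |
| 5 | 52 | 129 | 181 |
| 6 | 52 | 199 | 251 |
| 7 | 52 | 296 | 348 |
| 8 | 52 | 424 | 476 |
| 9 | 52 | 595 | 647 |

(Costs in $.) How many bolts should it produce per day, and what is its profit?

Compute π = P·q − TC at each output: q=0: -52; q=1: 36; q=2: 126; q=3: 213; q=4: 288; q=5: 349; q=6: 385; q=7: 394; q=8: 372; q=9: 307.
Profit is maximized at q = 7. AVC there is 296/7 = $42.29 ≤ P, so producing beats shutting down (which would give -$52).

q = 7; profit = $394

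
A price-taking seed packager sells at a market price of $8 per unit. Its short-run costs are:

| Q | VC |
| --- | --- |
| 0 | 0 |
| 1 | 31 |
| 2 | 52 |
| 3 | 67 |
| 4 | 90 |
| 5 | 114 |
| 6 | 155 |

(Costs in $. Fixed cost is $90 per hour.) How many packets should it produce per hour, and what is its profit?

Q = 0 (shut down); profit = -$90

Compute π = P·Q − TC at each output: Q=0: -90; Q=1: -113; Q=2: -126; Q=3: -133; Q=4: -148; Q=5: -164; Q=6: -197.
Profit is highest at Q = 0. Equivalently, the lowest AVC in the table is 67/3 ≈ $22.33 at Q = 3, and P = $8 falls below it — price never covers variable cost, so the firm shuts down and loses only its fixed cost.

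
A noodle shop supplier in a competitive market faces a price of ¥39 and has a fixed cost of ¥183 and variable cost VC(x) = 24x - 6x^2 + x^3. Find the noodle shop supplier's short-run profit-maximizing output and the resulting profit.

AVC = 24 - 6x + x^2; min AVC = ¥15 at x = 3. Since P = ¥39 ≥ min AVC, the firm produces.
With MC = 24 - 12x + 3x^2, P = MC on the upward-sloping part at x* = 5.
TR = 39·5 = 195. TC = 183 + 95 = 278. Profit = 195 − 278 = -¥83.
By producing, the firm covers all variable cost plus ¥100 of fixed cost; shutting down would lose the full ¥183.

Profit = -¥83 at x = 5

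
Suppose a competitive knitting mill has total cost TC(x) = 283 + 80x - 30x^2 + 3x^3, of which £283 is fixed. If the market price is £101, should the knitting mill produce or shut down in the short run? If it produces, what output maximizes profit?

From TC, MC = TC'(x) = 80 - 60x + 9x^2 and AVC = VC/x = 80 - 30x + 3x^2.
AVC is minimized where dAVC/dx = -30 + 6x = 0, at x = 5; min AVC = 80 - 30·5 + 3·5^2 = £5.
Since P = £101 ≥ min AVC = £5, price covers variable cost and the firm should produce.
Solving P = MC: -21 - 60x + 9x^2 = 0 ⇒ x = -1/3 or 7. On the upward-sloping branch, x* = 7.
Check: AVC at x = 7 is £17 ≤ P, so revenue covers variable cost.
Profit = P·x − TC = 101·7 − 402 = £305.

Produce at x = 7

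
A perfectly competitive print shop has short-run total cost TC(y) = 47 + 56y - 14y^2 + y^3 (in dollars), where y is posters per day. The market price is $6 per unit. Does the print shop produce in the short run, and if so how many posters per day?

Variable cost is VC = 56y - 14y^2 + y^3, so AVC = VC/y = 56 - 14y + y^2 and MC = dTC/dy = 56 - 28y + 3y^2.
The AVC parabola has its vertex at y = 14/2 = 7, where AVC = 56 - 14·7 + 7^2 = $7.
Since P = $6 < min AVC = $7, price fails to cover variable cost at any output.
The firm minimizes its loss by shutting down and losing only its fixed cost of $47.

Shut down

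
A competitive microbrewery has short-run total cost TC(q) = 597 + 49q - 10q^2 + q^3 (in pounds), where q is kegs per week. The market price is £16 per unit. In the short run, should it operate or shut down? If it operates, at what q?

Strip out fixed cost: VC = 49q - 10q^2 + q^3. Then AVC = 49 - 10q + q^2 and MC = 49 - 20q + 3q^2.
AVC is minimized where dAVC/dq = -10 + 2q = 0, at q = 5; min AVC = 49 - 10·5 + 5^2 = £24.
With P < min AVC (£16 < £24), every unit sold adds to the loss.
Shutting down limits the loss to fixed cost, £597.

Shut down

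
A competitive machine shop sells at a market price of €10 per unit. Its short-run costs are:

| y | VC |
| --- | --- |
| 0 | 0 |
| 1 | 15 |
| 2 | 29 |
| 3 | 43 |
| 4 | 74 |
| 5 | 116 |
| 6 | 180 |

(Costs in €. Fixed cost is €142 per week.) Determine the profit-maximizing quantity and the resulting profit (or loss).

y = 0 (shut down); profit = -€142

Compute π = P·y − TC at each output: y=0: -142; y=1: -147; y=2: -151; y=3: -155; y=4: -176; y=5: -208; y=6: -262.
Profit is highest at y = 0. Equivalently, the lowest AVC in the table is 43/3 ≈ €14.33 at y = 3, and P = €10 falls below it — price never covers variable cost, so the firm shuts down and loses only its fixed cost.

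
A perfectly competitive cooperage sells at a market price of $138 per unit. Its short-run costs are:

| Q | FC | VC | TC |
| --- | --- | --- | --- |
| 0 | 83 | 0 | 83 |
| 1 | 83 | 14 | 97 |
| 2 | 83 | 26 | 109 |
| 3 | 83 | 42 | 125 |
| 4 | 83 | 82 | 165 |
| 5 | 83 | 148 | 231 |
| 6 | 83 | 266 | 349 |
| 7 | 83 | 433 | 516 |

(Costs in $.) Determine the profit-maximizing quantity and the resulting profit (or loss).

Q = 6; profit = $479

Tabulate TR − TC: Q=0: -83; Q=1: 41; Q=2: 167; Q=3: 289; Q=4: 387; Q=5: 459; Q=6: 479; Q=7: 450.
Profit is maximized at Q = 6. AVC there is 266/6 = $44.33 ≤ P, so producing beats shutting down (which would give -$83).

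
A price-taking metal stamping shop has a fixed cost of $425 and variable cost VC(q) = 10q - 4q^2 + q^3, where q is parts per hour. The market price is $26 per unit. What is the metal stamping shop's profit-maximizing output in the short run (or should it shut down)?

Produce at q = 4

From TC, MC = TC'(q) = 10 - 8q + 3q^2 and AVC = VC/q = 10 - 4q + q^2.
AVC is minimized where dAVC/dq = -4 + 2q = 0, at q = 2; min AVC = 10 - 4·2 + 2^2 = $6.
Since P = $26 ≥ min AVC = $6, price covers variable cost and the firm should produce.
Solving P = MC: -16 - 8q + 3q^2 = 0 ⇒ q = -4/3 or 4. On the upward-sloping branch, q* = 4.
Check: AVC at q = 4 is $10 ≤ P, so revenue covers variable cost.
Profit = P·q − TC = 26·4 − 465 = -$361, a loss, but smaller than the $425 fixed cost the firm would lose by shutting down.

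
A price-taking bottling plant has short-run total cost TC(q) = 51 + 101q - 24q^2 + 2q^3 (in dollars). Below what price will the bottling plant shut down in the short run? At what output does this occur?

$29 per unit, at q = 6

The shutdown price is the minimum of AVC. VC = 101q - 24q^2 + 2q^3, so AVC = 101 - 24q + 2q^2.
At the minimum of AVC, MC = AVC. MC = 101 - 48q + 6q^2; setting MC = AVC gives 4q^2 - 24q = 0, so q = 6. min AVC = 29.
So the shutdown price is $29.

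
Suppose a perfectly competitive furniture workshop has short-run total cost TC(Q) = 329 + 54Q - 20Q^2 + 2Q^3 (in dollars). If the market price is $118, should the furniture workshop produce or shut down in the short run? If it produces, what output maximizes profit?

From TC, MC = TC'(Q) = 54 - 40Q + 6Q^2 and AVC = VC/Q = 54 - 20Q + 2Q^2.
The AVC parabola has its vertex at Q = 20/4 = 5, where AVC = 54 - 20·5 + 2·5^2 = $4.
P = $118 exceeds min AVC = $4, so the firm stays open.
P = MC gives -64 - 40Q + 6Q^2 = 0, with roots -4/3 and 8. Take the larger (rising MC): Q* = 8.
Check: AVC at Q = 8 is $22 ≤ P, so revenue covers variable cost.
Profit = P·Q − TC = 118·8 − 505 = $439.

Produce at Q = 8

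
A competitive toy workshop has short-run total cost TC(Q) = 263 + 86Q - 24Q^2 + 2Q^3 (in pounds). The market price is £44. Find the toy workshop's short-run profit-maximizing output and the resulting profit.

AVC = 86 - 24Q + 2Q^2 has its minimum £14 at Q = 6; price £44 clears that bar, so the firm operates.
With MC = 86 - 48Q + 6Q^2, P = MC on the upward-sloping part at Q* = 7.
TR = 44·7 = 308. TC = 263 + 112 = 375. Profit = 308 − 375 = -£67.
Shutting down would mean losing the fixed cost of £263, so operating at a loss of £67 is better by £196.

Profit = -£67 at Q = 7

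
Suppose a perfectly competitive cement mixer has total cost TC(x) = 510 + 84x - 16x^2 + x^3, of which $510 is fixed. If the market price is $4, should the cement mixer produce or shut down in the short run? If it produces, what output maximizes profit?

Shut down

Variable cost is VC = 84x - 16x^2 + x^3, so AVC = VC/x = 84 - 16x + x^2 and MC = dTC/dx = 84 - 32x + 3x^2.
The AVC parabola has its vertex at x = 16/2 = 8, where AVC = 84 - 16·8 + 8^2 = $20.
Since P = $4 < min AVC = $20, price fails to cover variable cost at any output.
Shutting down limits the loss to fixed cost, $510.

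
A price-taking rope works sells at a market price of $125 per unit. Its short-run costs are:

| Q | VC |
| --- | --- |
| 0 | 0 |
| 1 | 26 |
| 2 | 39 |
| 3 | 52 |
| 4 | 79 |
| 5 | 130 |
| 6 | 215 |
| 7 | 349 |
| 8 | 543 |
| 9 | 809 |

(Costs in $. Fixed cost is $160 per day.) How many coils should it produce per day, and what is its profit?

Profit at each row (π = 125Q − TC): Q=0: -160; Q=1: -61; Q=2: 51; Q=3: 163; Q=4: 261; Q=5: 335; Q=6: 375; Q=7: 366; Q=8: 297; Q=9: 156.
Profit is maximized at Q = 6. AVC there is 215/6 = $35.83 ≤ P, so producing beats shutting down (which would give -$160).

Q = 6; profit = $375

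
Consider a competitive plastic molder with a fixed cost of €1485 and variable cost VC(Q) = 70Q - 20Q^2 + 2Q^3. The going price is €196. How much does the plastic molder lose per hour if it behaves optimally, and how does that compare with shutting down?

Profit = -€189 at Q = 9

AVC = 70 - 20Q + 2Q^2; min AVC = €20 at Q = 5. Since P = €196 ≥ min AVC, the firm produces.
MC = 70 - 40Q + 6Q^2. Setting P = MC and taking the root on the rising branch gives Q* = 9.
TR = 196·9 = 1764. TC = 1485 + 468 = 1953. Profit = 1764 − 1953 = -€189.
By producing, the firm covers all variable cost plus €1296 of fixed cost; shutting down would lose the full €1485.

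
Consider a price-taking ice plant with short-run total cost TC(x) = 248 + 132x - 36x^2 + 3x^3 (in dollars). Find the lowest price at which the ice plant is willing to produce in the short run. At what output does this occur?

$24 per unit, at x = 6

Short-run supply begins at min AVC. From VC = 132x - 36x^2 + 3x^3, AVC = 132 - 36x + 3x^2.
dAVC/dx = -36 + 6x = 0 gives x = 6. min AVC = 132 - 36·6 + 3·6^2 = 24.
The firm shuts down for any P below $24.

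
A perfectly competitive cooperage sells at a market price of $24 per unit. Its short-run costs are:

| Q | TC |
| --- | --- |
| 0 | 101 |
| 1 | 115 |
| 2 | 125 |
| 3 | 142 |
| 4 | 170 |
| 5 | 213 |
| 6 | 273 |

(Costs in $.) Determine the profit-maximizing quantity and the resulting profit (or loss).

Profit at each row (π = 24Q − TC): Q=0: -101; Q=1: -91; Q=2: -77; Q=3: -70; Q=4: -74; Q=5: -93; Q=6: -129.
Profit is maximized at Q = 3. AVC there is 41/3 = $13.67 ≤ P, so producing beats shutting down (which would give -$101).

Q = 3; profit = -$70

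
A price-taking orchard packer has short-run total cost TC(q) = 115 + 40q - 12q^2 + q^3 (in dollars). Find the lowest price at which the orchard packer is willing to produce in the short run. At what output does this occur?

The shutdown price is the minimum of AVC. VC = 40q - 12q^2 + q^3, so AVC = 40 - 12q + q^2.
At the minimum of AVC, MC = AVC. MC = 40 - 24q + 3q^2; setting MC = AVC gives 2q^2 - 12q = 0, so q = 6. min AVC = 4.
So the shutdown price is $4.

$4 per unit, at q = 6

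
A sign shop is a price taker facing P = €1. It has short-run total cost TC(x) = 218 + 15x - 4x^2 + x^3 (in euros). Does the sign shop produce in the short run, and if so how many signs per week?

Shut down

Strip out fixed cost: VC = 15x - 4x^2 + x^3. Then AVC = 15 - 4x + x^2 and MC = 15 - 8x + 3x^2.
The AVC parabola has its vertex at x = 4/2 = 2, where AVC = 15 - 4·2 + 2^2 = €11.
Since P = €1 < min AVC = €11, price fails to cover variable cost at any output.
The firm minimizes its loss by shutting down and losing only its fixed cost of €218.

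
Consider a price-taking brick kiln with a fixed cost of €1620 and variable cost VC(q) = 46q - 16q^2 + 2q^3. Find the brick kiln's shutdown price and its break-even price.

Shutdown price = €14; break-even price = €244

AVC = 46 - 16q + 2q^2; minimized at q = 4, giving min AVC = €14. That is the shutdown price.
ATC = 1620/q + 46 - 16q + 2q^2. Setting dATC/dq = −1620/q^2 − 16 + 4q = 0 gives q = 9 (since 4·9^3 − 16·9^2 = 1620).
min ATC = 1620/9 + 46 − 16·9 + 2·9^2 = €244. That is the break-even price.
For €14 ≤ P < €244 the firm produces at a loss; below €14 it shuts down.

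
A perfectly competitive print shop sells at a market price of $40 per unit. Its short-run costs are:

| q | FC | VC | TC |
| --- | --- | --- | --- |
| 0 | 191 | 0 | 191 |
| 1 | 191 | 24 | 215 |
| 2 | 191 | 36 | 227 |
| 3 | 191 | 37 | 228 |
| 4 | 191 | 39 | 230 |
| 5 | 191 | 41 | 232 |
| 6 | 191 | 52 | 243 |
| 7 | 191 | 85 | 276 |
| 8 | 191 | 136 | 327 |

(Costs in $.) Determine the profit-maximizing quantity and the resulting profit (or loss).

Compute π = P·q − TC at each output: q=0: -191; q=1: -175; q=2: -147; q=3: -108; q=4: -70; q=5: -32; q=6: -3; q=7: 4; q=8: -7.
Profit is maximized at q = 7. AVC there is 85/7 = $12.14 ≤ P, so producing beats shutting down (which would give -$191).

q = 7; profit = $4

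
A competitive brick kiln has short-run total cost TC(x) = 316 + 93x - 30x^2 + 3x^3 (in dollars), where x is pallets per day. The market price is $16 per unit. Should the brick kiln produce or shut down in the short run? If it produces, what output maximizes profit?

Shut down

Variable cost is VC = 93x - 30x^2 + 3x^3, so AVC = VC/x = 93 - 30x + 3x^2 and MC = dTC/dx = 93 - 60x + 9x^2.
AVC hits its minimum where MC = AVC, at x = 5, giving min AVC = 93 - 30·5 + 3·5^2 = $18.
With P < min AVC ($16 < $18), every unit sold adds to the loss.
The firm minimizes its loss by shutting down and losing only its fixed cost of $316.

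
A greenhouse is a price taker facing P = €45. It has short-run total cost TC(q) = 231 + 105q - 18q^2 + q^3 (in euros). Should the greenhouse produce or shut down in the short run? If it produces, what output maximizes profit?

Variable cost is VC = 105q - 18q^2 + q^3, so AVC = VC/q = 105 - 18q + q^2 and MC = dTC/dq = 105 - 36q + 3q^2.
AVC hits its minimum where MC = AVC, at q = 9, giving min AVC = 105 - 18·9 + 9^2 = €24.
Because €45 ≥ €24, revenue can cover variable cost; the firm operates.
P = MC gives 60 - 36q + 3q^2 = 0, with roots 2 and 10. Take the larger (rising MC): q* = 10.
Check: AVC at q = 10 is €25 ≤ P, so revenue covers variable cost.
Profit = P·q − TC = 45·10 − 481 = -€31, a loss, but smaller than the €231 fixed cost the firm would lose by shutting down.

Produce at q = 10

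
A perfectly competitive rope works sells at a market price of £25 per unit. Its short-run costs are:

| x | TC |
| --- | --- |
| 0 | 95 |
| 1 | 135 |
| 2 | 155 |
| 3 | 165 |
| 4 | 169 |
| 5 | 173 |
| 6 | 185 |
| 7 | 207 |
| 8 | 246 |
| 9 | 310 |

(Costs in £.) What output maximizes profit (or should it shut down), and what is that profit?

Tabulate TR − TC: x=0: -95; x=1: -110; x=2: -105; x=3: -90; x=4: -69; x=5: -48; x=6: -35; x=7: -32; x=8: -46; x=9: -85.
Profit is maximized at x = 7. AVC there is 112/7 = £16 ≤ P, so producing beats shutting down (which would give -£95).

x = 7; profit = -£32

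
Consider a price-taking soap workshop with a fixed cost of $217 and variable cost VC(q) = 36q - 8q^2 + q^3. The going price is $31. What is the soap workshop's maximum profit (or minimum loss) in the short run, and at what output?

AVC = 36 - 8q + q^2; min AVC = $20 at q = 4. Since P = $31 ≥ min AVC, the firm produces.
MC = 36 - 16q + 3q^2. Setting P = MC and taking the root on the rising branch gives q* = 5.
TR = 31·5 = 155. TC = 217 + 105 = 322. Profit = 155 − 322 = -$167.
That loss of $167 beats the $217 the firm would lose by shutting down; producing recovers $50 of fixed cost.

Profit = -$167 at q = 5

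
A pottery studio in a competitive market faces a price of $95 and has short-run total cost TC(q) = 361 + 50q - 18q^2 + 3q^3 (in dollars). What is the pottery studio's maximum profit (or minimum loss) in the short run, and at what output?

Profit = -$61 at q = 5

AVC = 50 - 18q + 3q^2 has its minimum $23 at q = 3; price $95 clears that bar, so the firm operates.
With MC = 50 - 36q + 9q^2, P = MC on the upward-sloping part at q* = 5.
TR = 95·5 = 475. TC = 361 + 175 = 536. Profit = 475 − 536 = -$61.
By producing, the firm covers all variable cost plus $300 of fixed cost; shutting down would lose the full $361.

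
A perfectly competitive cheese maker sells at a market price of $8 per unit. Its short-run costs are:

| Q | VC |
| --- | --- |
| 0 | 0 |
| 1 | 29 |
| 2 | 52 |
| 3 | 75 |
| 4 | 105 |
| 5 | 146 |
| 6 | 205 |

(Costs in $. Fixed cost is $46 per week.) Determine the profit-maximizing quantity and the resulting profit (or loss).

Tabulate TR − TC: Q=0: -46; Q=1: -67; Q=2: -82; Q=3: -97; Q=4: -119; Q=5: -152; Q=6: -203.
Profit is highest at Q = 0. Equivalently, the lowest AVC in the table is 75/3 ≈ $25 at Q = 3, and P = $8 falls below it — price never covers variable cost, so the firm shuts down and loses only its fixed cost.

Q = 0 (shut down); profit = -$46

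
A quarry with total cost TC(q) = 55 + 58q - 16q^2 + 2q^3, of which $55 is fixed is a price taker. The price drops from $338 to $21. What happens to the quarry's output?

AVC = 58 - 16q + 2q^2, minimized at q = 4 where min AVC = $26. MC = 58 - 32q + 6q^2.
At P = $338 ≥ min AVC, set P = MC on the rising branch: q = 10.
At P = $21 < min AVC = $26, price no longer covers variable cost at any output, so the firm shuts down: q = 0.

Output falls from 10 to 0 (the firm shuts down)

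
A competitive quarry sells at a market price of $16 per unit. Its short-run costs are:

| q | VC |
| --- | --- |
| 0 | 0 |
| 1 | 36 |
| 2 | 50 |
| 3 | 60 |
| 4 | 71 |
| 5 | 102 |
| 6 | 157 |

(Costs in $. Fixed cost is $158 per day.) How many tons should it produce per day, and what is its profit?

q = 0 (shut down); profit = -$158

Profit at each row (π = 16q − TC): q=0: -158; q=1: -178; q=2: -176; q=3: -170; q=4: -165; q=5: -180; q=6: -219.
Profit is highest at q = 0. Equivalently, the lowest AVC in the table is 71/4 ≈ $17.75 at q = 4, and P = $16 falls below it — price never covers variable cost, so the firm shuts down and loses only its fixed cost.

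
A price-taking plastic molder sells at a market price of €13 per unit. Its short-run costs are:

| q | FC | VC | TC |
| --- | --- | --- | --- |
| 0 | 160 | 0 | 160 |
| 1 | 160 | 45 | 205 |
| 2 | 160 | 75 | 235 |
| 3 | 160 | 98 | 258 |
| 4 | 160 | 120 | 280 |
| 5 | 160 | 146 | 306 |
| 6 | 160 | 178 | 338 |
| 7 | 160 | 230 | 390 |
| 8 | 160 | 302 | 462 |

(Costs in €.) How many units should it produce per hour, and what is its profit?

Profit at each row (π = 13q − TC): q=0: -160; q=1: -192; q=2: -209; q=3: -219; q=4: -228; q=5: -241; q=6: -260; q=7: -299; q=8: -358.
Profit is highest at q = 0. Equivalently, the lowest AVC in the table is 146/5 ≈ €29.20 at q = 5, and P = €13 falls below it — price never covers variable cost, so the firm shuts down and loses only its fixed cost.

q = 0 (shut down); profit = -€160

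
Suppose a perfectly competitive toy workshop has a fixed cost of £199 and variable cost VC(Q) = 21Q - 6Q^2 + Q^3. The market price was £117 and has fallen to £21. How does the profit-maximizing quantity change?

MC = 21 - 12Q + 3Q^2; the shutdown threshold is min AVC = £12 (at Q = 3).
At P = £117 ≥ min AVC, set P = MC on the rising branch: Q = 8.
At P = £21 ≥ min AVC, set P = MC: Q = 4. The firm stays open but cuts output.

Output falls from 8 to 4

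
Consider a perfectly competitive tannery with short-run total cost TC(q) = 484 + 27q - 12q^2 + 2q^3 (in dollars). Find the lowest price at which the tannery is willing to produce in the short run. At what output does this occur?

The firm shuts down when price falls below the minimum of average variable cost. AVC = VC/q = 27 - 12q + 2q^2.
dAVC/dq = -12 + 4q = 0 gives q = 3. min AVC = 27 - 12·3 + 2·3^2 = 9.
The firm shuts down for any P below $9.

$9 per unit, at q = 3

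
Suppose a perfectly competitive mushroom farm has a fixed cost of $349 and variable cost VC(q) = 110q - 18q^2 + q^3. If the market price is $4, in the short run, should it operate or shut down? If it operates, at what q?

From TC, MC = TC'(q) = 110 - 36q + 3q^2 and AVC = VC/q = 110 - 18q + q^2.
The AVC parabola has its vertex at q = 18/2 = 9, where AVC = 110 - 18·9 + 9^2 = $29.
With P < min AVC ($4 < $29), every unit sold adds to the loss.
Best response: produce nothing and absorb the $349 fixed cost.

Shut down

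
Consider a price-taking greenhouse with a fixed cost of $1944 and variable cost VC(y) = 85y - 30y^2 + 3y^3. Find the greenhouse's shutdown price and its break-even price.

AVC = 85 - 30y + 3y^2; minimized at y = 5, giving min AVC = $10. That is the shutdown price.
ATC = 1944/y + 85 - 30y + 3y^2. Setting dATC/dy = −1944/y^2 − 30 + 6y = 0 gives y = 9 (since 6·9^3 − 30·9^2 = 1944).
min ATC = 1944/9 + 85 − 30·9 + 3·9^2 = $274. That is the break-even price.
For $10 ≤ P < $274 the firm produces at a loss; below $10 it shuts down.

Shutdown price = $10; break-even price = $274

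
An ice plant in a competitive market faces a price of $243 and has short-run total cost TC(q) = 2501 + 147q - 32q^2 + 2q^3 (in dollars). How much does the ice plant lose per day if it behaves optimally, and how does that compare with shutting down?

Profit = -$197 at q = 12

AVC = 147 - 32q + 2q^2; min AVC = $19 at q = 8. Since P = $243 ≥ min AVC, the firm produces.
MC = 147 - 64q + 6q^2. Setting P = MC and taking the root on the rising branch gives q* = 12.
TR = 243·12 = 2916. TC = 2501 + 612 = 3113. Profit = 2916 − 3113 = -$197.
By producing, the firm covers all variable cost plus $2304 of fixed cost; shutting down would lose the full $2501.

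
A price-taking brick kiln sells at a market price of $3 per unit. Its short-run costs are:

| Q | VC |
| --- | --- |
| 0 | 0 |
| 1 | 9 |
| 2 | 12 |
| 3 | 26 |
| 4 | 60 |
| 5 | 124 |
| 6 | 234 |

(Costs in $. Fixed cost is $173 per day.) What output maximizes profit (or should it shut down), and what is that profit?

Q = 0 (shut down); profit = -$173

Tabulate TR − TC: Q=0: -173; Q=1: -179; Q=2: -179; Q=3: -190; Q=4: -221; Q=5: -282; Q=6: -389.
Profit is highest at Q = 0. Equivalently, the lowest AVC in the table is 12/2 ≈ $6 at Q = 2, and P = $3 falls below it — price never covers variable cost, so the firm shuts down and loses only its fixed cost.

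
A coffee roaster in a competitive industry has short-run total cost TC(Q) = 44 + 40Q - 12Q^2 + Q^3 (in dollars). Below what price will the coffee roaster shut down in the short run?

$4 per unit

The firm shuts down when price falls below the minimum of average variable cost. AVC = VC/Q = 40 - 12Q + Q^2.
dAVC/dQ = -12 + 2Q = 0 gives Q = 6. min AVC = 40 - 12·6 + 6^2 = 4.
So the shutdown price is $4.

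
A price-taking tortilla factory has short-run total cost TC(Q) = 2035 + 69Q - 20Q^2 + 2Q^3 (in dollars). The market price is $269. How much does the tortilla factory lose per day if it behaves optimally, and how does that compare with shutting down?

Profit = -$35 at Q = 10

AVC = 69 - 20Q + 2Q^2 has its minimum $19 at Q = 5; price $269 clears that bar, so the firm operates.
MC = 69 - 40Q + 6Q^2. Setting P = MC and taking the root on the rising branch gives Q* = 10.
TR = 269·10 = 2690. TC = 2035 + 690 = 2725. Profit = 2690 − 2725 = -$35.
That loss of $35 beats the $2035 the firm would lose by shutting down; producing recovers $2000 of fixed cost.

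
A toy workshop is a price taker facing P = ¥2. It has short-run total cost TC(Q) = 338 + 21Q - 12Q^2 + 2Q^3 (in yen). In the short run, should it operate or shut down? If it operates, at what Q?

Shut down

From TC, MC = TC'(Q) = 21 - 24Q + 6Q^2 and AVC = VC/Q = 21 - 12Q + 2Q^2.
The AVC parabola has its vertex at Q = 12/4 = 3, where AVC = 21 - 12·3 + 2·3^2 = ¥3.
With P < min AVC (¥2 < ¥3), every unit sold adds to the loss.
The firm minimizes its loss by shutting down and losing only its fixed cost of ¥338.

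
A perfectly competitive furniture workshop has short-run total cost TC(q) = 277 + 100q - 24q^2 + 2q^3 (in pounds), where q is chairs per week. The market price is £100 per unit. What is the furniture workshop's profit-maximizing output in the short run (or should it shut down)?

Strip out fixed cost: VC = 100q - 24q^2 + 2q^3. Then AVC = 100 - 24q + 2q^2 and MC = 100 - 48q + 6q^2.
The AVC parabola has its vertex at q = 24/4 = 6, where AVC = 100 - 24·6 + 2·6^2 = £28.
Because £100 ≥ £28, revenue can cover variable cost; the firm operates.
Set P = MC: 100 = 100 - 48q + 6q^2 → -48q + 6q^2 = 0. The roots are q = 0 and q = 8; the profit-maximizing output is on the rising part of MC, so q* = 8.
Check: AVC at q = 8 is £36 ≤ P, so revenue covers variable cost.
Profit = P·q − TC = 100·8 − 565 = £235.

Produce at q = 8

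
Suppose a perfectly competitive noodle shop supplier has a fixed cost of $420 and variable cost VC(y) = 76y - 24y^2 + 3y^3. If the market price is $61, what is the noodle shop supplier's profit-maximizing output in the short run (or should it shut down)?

Strip out fixed cost: VC = 76y - 24y^2 + 3y^3. Then AVC = 76 - 24y + 3y^2 and MC = 76 - 48y + 9y^2.
AVC is minimized where dAVC/dy = -24 + 6y = 0, at y = 4; min AVC = 76 - 24·4 + 3·4^2 = $28.
P = $61 exceeds min AVC = $28, so the firm stays open.
Solving P = MC: 15 - 48y + 9y^2 = 0 ⇒ y = 1/3 or 5. On the upward-sloping branch, y* = 5.
Check: AVC at y = 5 is $31 ≤ P, so revenue covers variable cost.
Profit = P·y − TC = 61·5 − 575 = -$270, a loss, but smaller than the $420 fixed cost the firm would lose by shutting down.

Produce at y = 5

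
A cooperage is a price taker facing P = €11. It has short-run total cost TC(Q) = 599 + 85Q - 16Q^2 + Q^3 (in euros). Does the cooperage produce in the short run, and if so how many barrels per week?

Shut down

Strip out fixed cost: VC = 85Q - 16Q^2 + Q^3. Then AVC = 85 - 16Q + Q^2 and MC = 85 - 32Q + 3Q^2.
AVC is minimized where dAVC/dQ = -16 + 2Q = 0, at Q = 8; min AVC = 85 - 16·8 + 8^2 = €21.
P = €11 lies below min AVC = €21; no output level covers variable cost.
Best response: produce nothing and absorb the €599 fixed cost.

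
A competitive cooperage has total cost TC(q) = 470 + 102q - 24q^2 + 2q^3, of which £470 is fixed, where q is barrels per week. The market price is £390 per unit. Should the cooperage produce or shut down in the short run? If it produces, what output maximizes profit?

Strip out fixed cost: VC = 102q - 24q^2 + 2q^3. Then AVC = 102 - 24q + 2q^2 and MC = 102 - 48q + 6q^2.
The AVC parabola has its vertex at q = 24/4 = 6, where AVC = 102 - 24·6 + 2·6^2 = £30.
Since P = £390 ≥ min AVC = £30, price covers variable cost and the firm should produce.
P = MC gives -288 - 48q + 6q^2 = 0, with roots -4 and 12. Take the larger (rising MC): q* = 12.
Check: AVC at q = 12 is £102 ≤ P, so revenue covers variable cost.
Profit = P·q − TC = 390·12 − 1694 = £2986.

Produce at q = 12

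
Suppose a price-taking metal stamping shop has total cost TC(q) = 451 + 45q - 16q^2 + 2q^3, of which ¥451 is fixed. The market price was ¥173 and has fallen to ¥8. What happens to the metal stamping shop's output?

Output falls from 8 to 0 (the firm shuts down)

AVC = 45 - 16q + 2q^2, minimized at q = 4 where min AVC = ¥13. MC = 45 - 32q + 6q^2.
At P = ¥173 ≥ min AVC, set P = MC on the rising branch: q = 8.
At P = ¥8 < min AVC = ¥13, price no longer covers variable cost at any output, so the firm shuts down: q = 0.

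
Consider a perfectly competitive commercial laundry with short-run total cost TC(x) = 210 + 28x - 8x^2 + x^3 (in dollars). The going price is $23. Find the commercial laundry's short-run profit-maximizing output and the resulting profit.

Profit = -$160 at x = 5

AVC = 28 - 8x + x^2 has its minimum $12 at x = 4; price $23 clears that bar, so the firm operates.
With MC = 28 - 16x + 3x^2, P = MC on the upward-sloping part at x* = 5.
TR = 23·5 = 115. TC = 210 + 65 = 275. Profit = 115 − 275 = -$160.
Shutting down would mean losing the fixed cost of $210, so operating at a loss of $160 is better by $50.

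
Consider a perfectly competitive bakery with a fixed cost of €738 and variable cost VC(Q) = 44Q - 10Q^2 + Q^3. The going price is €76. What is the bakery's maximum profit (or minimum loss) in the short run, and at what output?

Profit = -€354 at Q = 8

AVC = 44 - 10Q + Q^2; min AVC = €19 at Q = 5. Since P = €76 ≥ min AVC, the firm produces.
MC = 44 - 20Q + 3Q^2. Setting P = MC and taking the root on the rising branch gives Q* = 8.
TR = 76·8 = 608. TC = 738 + 224 = 962. Profit = 608 − 962 = -€354.
Shutting down would mean losing the fixed cost of €738, so operating at a loss of €354 is better by €384.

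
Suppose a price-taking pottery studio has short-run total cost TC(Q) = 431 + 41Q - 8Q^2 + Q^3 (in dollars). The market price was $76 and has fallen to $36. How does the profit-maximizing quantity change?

Output falls from 7 to 5

AVC = 41 - 8Q + Q^2, minimized at Q = 4 where min AVC = $25. MC = 41 - 16Q + 3Q^2.
With P = $76 above the shutdown price, P = MC gives Q = 7.
At P = $36 ≥ min AVC, set P = MC: Q = 5. The firm stays open but cuts output.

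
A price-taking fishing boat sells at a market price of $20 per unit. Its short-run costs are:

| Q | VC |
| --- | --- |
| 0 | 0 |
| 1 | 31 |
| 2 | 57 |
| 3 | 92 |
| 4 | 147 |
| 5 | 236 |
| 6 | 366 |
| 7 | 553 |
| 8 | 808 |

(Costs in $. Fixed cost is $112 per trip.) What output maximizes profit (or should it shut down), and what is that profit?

Q = 0 (shut down); profit = -$112

Compute π = P·Q − TC at each output: Q=0: -112; Q=1: -123; Q=2: -129; Q=3: -144; Q=4: -179; Q=5: -248; Q=6: -358; Q=7: -525; Q=8: -760.
Profit is highest at Q = 0. Equivalently, the lowest AVC in the table is 57/2 ≈ $28.50 at Q = 2, and P = $20 falls below it — price never covers variable cost, so the firm shuts down and loses only its fixed cost.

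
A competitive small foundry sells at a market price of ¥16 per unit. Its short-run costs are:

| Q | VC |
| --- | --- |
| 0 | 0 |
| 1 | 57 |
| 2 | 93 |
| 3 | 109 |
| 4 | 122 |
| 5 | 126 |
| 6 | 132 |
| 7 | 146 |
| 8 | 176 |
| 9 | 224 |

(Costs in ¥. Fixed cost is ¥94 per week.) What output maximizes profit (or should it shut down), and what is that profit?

Q = 0 (shut down); profit = -¥94

Tabulate TR − TC: Q=0: -94; Q=1: -135; Q=2: -155; Q=3: -155; Q=4: -152; Q=5: -140; Q=6: -130; Q=7: -128; Q=8: -142; Q=9: -174.
Profit is highest at Q = 0. Equivalently, the lowest AVC in the table is 146/7 ≈ ¥20.86 at Q = 7, and P = ¥16 falls below it — price never covers variable cost, so the firm shuts down and loses only its fixed cost.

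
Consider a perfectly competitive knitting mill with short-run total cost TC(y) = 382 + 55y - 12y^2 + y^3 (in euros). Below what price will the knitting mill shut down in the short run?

€19 per unit

Short-run supply begins at min AVC. From VC = 55y - 12y^2 + y^3, AVC = 55 - 12y + y^2.
dAVC/dy = -12 + 2y = 0 gives y = 6. min AVC = 55 - 12·6 + 6^2 = 19.
So the shutdown price is €19.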